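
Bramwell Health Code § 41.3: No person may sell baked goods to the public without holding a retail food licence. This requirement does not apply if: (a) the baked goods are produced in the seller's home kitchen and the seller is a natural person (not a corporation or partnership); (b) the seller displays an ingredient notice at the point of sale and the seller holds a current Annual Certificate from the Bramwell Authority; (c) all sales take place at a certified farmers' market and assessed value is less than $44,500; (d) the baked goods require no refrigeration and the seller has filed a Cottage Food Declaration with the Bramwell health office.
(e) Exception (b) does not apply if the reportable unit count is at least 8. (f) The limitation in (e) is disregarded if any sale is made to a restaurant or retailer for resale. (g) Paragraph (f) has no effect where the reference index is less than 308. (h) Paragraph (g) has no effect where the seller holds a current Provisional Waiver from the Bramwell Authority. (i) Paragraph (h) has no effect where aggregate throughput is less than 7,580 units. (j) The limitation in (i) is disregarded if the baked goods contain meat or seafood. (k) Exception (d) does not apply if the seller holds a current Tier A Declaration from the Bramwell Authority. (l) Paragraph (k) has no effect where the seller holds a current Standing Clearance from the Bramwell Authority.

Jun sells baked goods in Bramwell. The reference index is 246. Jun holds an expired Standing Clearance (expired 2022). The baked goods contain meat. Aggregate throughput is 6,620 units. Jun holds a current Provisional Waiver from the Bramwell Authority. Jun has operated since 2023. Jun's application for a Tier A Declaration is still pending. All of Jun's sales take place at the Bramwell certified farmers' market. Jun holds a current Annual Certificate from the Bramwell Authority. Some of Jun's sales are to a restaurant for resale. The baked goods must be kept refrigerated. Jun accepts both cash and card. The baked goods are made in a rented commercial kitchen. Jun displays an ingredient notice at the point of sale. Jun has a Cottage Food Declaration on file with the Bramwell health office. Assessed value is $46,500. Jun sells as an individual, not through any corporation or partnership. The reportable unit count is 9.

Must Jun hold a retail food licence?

Exception (a) does not apply: the baked goods are made in a commercial kitchen, not a home kitchen.
Exception (b) is satisfied on its face — an ingredient notice is displayed; a current Annual Certificate is held. Applying paragraphs (e)–(j): (e) would limit (b) — the reportable unit count is 9, meeting the 8 threshold — but (f) sets (e) aside: (f) operates — some sales are to a restaurant for resale. (g) operates (the reference index is 246, less than the 308 limit), but is itself disapplied by (h): (h) operates — a current Provisional Waiver is held. (i) is triggered (aggregate throughput is 6,620 units, less than the 7,580 units limit), but is itself disapplied by (j): (j) operates against (i): the baked goods contain meat. (b) remains available.
Exception (c) fails — assessed value is $46,500, not less than $44,500.
Exception (d) does not apply: the baked goods require refrigeration.

No — exception (b) applies; Jun is not required to hold a retail food licence.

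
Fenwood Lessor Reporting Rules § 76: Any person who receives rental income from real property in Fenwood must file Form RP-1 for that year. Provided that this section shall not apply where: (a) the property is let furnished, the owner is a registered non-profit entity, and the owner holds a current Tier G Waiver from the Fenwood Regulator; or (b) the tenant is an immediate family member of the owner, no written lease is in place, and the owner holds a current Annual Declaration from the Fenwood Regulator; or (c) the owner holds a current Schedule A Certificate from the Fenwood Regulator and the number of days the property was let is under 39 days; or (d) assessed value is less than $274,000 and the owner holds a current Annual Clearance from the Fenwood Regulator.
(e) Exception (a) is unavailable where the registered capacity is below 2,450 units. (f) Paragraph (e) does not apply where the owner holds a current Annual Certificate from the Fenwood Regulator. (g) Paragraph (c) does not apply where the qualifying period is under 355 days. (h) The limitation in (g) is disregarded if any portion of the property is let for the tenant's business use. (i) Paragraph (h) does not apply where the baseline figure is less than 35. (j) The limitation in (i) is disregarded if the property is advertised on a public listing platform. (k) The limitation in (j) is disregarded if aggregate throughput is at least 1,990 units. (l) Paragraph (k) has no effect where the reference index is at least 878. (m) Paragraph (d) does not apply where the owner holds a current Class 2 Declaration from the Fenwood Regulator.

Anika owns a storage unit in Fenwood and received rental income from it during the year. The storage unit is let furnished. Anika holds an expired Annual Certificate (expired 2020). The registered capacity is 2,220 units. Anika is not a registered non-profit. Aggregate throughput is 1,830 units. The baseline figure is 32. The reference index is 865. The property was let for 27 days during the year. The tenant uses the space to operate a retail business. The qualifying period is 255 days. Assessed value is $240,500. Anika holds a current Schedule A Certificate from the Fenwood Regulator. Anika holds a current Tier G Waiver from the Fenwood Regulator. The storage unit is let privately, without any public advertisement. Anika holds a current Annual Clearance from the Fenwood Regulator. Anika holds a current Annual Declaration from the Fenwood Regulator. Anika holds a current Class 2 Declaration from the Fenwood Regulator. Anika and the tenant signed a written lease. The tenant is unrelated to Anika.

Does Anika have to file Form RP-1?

Exception (a) does not apply: Anika is not a registered non-profit.
Exception (b) does not apply: the tenant is unrelated to the owner.
All of (c)'s requirements are met (a current Schedule A Certificate is held; the number of days the property was let is 27 days, under the 39 days limit). But: (g) operates — the qualifying period is 255 days, under the 355 days limit. (h) is engaged (the space is let for business use), but is set aside by (i): (i) operates against (h): the baseline figure is 32, less than the 35 limit. (j) is not engaged (the property is let privately without advertisement), so (i) stands. (c) is therefore removed.
Exception (d) is satisfied on its face — assessed value is $240,500, less than the $274,000 limit; a current Annual Clearance is held. But applying paragraph (m): (m) is engaged — a current Class 2 Declaration is held. So (d) is unavailable.
None of the exceptions is available; § 76 applies in full.

Yes — Anika must file Form RP-1.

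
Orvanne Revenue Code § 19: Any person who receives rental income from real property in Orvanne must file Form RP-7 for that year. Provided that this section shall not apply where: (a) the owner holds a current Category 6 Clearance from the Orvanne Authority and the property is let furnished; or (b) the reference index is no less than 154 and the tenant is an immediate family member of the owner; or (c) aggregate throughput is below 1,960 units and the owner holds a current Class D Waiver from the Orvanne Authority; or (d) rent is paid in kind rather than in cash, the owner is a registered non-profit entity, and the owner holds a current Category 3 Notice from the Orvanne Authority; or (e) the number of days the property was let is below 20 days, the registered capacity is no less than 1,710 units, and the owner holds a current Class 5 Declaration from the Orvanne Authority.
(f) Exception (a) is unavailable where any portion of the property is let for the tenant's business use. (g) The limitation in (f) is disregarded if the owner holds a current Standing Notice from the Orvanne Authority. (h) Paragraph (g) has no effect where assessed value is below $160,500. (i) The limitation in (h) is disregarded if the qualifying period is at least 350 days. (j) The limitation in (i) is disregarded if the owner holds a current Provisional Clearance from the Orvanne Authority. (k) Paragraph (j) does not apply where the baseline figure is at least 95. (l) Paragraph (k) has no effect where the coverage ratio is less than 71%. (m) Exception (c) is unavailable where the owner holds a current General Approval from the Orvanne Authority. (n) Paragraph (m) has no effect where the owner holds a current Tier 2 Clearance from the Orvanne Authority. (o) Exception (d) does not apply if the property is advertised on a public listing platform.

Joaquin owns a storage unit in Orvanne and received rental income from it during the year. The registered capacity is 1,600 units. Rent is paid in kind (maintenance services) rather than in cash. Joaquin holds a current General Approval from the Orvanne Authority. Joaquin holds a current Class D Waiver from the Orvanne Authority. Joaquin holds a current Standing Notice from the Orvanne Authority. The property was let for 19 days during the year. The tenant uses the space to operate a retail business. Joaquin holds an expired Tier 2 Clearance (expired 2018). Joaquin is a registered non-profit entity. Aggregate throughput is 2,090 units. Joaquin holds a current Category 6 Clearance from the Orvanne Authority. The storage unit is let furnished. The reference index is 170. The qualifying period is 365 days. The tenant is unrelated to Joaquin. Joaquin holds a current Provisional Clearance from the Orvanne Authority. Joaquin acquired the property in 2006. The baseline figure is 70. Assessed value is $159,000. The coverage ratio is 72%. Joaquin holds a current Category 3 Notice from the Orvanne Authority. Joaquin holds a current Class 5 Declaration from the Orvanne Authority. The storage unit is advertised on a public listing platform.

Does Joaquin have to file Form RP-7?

All of (a)'s requirements are met (a current Category 6 Clearance is held; the property is let furnished). Turning to paragraphs (f)–(l): (f) is triggered — the space is let for business use. (g) would limit (f) — a current Standing Notice is held — but (h) sets (g) aside: (h) operates — assessed value is $159,000, below the $160,500 limit. (i) operates (the qualifying period is 365 days, meeting the 350 days threshold), but is displaced by (j): (j) operates against (i): a current Provisional Clearance is held. (k) does not operate here (the baseline figure is 70, short of 95), so (j) stands. Exception (a) does not apply.
Exception (b) requires that the tenant is an immediate family member of the owner; but the tenant is unrelated to the owner, so (b) is unavailable.
Exception (c) does not apply: aggregate throughput is 2,090 units, not below 1,960 units.
Exception (d): rent is paid in kind; Joaquin is a registered non-profit; a current Category 3 Notice is held — every condition holds. Turning to paragraph (o): (o) operates against (d): the property is publicly advertised. Exception (d) does not apply.
Exception (e) requires that the registered capacity is no less than 1,710 units; but the registered capacity is 1,600 units, short of 1,710 units, so (e) is unavailable.
No exception displaces § 19.

Yes — Joaquin must file Form RP-7.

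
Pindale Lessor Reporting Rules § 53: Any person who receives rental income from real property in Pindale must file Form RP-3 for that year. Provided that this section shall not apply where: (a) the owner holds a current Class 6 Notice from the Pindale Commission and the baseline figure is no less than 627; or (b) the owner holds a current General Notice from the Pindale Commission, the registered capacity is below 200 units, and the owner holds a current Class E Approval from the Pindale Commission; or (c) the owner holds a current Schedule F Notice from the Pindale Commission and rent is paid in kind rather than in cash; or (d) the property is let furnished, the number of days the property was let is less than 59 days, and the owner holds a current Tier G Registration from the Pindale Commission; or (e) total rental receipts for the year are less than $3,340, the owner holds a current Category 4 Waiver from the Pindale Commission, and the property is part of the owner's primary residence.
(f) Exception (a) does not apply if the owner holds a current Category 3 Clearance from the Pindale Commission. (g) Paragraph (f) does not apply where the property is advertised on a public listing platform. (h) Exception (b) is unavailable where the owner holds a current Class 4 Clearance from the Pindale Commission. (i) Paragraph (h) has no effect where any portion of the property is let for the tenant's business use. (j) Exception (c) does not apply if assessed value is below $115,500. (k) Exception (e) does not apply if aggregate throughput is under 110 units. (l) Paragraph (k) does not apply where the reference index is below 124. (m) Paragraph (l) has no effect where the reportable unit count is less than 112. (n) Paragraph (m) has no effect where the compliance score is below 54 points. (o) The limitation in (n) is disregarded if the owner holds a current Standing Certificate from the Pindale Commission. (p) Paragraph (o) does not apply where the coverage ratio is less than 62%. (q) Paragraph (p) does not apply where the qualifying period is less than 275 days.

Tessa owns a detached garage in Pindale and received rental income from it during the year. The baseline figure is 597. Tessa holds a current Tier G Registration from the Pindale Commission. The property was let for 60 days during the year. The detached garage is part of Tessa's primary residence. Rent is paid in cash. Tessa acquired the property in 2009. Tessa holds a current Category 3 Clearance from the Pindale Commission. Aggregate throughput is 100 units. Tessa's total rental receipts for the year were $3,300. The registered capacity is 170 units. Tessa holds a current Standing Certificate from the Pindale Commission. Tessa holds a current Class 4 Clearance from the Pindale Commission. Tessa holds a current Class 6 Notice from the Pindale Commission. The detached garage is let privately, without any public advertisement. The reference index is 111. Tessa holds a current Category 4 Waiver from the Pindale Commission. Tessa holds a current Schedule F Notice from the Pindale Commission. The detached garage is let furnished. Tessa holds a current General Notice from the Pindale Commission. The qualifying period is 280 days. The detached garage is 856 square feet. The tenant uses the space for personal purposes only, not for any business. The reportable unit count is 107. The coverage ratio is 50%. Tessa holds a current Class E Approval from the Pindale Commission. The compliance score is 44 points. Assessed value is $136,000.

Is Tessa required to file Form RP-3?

Exception (a) fails — the baseline figure is 597, short of 627.
Exception (b) is satisfied on its face — a current General Notice is held; the registered capacity is 170 units, below the 200 units limit; a current Class E Approval is held. But: (h) is engaged — a current Class 4 Clearance is held. (i), which would lift (h), is not engaged — the space is used for personal purposes only. Exception (b) does not apply.
Exception (c) fails — rent is paid in cash.
Exception (d) fails — the number of days the property was let is 60 days, not less than 59 days.
All of (e)'s requirements are met (total rental receipts for the year are $3,300, less than the $3,340 limit; a current Category 4 Waiver is held; the detached garage is part of the primary residence). Under paragraphs (k)–(q): (k) would limit (e) — aggregate throughput is 100 units, under the 110 units limit — but (l) sets (k) aside: (l) operates against (k): the reference index is 111, below the 124 limit. (m) operates (the reportable unit count is 107, less than the 112 limit), but yields to (n): (n) operates — the compliance score is 44 points, below the 54 points limit. (o) would limit (n) — a current Standing Certificate is held — but (p) sets (o) aside: (p) operates against (o): the coverage ratio is 50%, less than the 62% limit. (q), which would lift (p), is inapplicable — the qualifying period is 280 days, not less than 275 days. (e) remains available.

No — exception (e) applies; Tessa is not required to file Form RP-3.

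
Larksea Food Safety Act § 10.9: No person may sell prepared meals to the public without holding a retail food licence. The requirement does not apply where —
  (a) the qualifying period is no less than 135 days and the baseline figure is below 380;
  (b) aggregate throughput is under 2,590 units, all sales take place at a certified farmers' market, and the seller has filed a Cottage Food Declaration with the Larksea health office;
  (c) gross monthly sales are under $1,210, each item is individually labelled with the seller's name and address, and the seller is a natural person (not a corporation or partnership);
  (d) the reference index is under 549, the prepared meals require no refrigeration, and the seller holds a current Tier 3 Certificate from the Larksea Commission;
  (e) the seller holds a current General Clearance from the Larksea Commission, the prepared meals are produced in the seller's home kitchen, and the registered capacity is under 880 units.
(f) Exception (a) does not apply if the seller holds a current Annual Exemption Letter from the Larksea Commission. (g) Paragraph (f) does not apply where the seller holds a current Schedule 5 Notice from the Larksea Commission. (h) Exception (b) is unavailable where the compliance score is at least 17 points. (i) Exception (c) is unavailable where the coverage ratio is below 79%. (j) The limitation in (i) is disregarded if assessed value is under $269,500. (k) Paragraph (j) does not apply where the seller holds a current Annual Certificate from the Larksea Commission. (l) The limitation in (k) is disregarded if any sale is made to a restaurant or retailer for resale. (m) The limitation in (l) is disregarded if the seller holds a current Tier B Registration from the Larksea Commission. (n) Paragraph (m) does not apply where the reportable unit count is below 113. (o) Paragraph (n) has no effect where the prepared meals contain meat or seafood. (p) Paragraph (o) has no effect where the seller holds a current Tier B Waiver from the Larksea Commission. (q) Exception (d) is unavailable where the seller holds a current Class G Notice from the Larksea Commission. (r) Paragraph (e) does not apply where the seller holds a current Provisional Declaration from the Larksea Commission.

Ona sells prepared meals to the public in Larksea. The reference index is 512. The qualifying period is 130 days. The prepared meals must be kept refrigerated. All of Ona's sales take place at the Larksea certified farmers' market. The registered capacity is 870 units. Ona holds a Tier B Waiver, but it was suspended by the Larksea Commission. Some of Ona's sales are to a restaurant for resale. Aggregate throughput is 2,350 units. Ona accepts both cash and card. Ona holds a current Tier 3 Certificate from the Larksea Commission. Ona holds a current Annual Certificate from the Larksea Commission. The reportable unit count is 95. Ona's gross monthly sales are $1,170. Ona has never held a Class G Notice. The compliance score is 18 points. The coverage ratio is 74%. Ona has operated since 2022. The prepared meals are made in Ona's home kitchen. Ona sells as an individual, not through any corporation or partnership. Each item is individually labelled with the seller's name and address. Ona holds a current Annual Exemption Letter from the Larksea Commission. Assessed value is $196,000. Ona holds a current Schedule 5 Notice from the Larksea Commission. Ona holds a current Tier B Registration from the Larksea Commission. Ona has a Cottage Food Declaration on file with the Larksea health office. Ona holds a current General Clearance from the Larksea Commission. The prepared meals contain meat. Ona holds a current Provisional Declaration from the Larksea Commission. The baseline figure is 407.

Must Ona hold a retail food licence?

Yes — Ona must hold a retail food licence.

Exception (a) requires that the qualifying period is no less than 135 days; but the qualifying period is 130 days, short of 135 days, so (a) is unavailable.
All of (b)'s requirements are met (aggregate throughput is 2,350 units, under the 2,590 units limit; all sales are at a certified farmers' market; a Cottage Food Declaration is on file). Turning to paragraph (h): (h) operates — the compliance score is 18 points, meeting the 17 points threshold. (b) is therefore removed.
Exception (c) is satisfied on its face — gross monthly sales are $1,170, under the $1,210 limit; items are individually labelled; the seller is a natural person. But applying paragraphs (i)–(p): (i) applies — the coverage ratio is 74%, below the 79% limit. (j) is triggered (assessed value is $196,000, under the $269,500 limit), but yields to (k): (k) is triggered — a current Annual Certificate is held. (l) would limit (k) — some sales are to a restaurant for resale — but (m) sets (l) aside: (m) is engaged — a current Tier B Registration is held. (n) operates (the reportable unit count is 95, below the 113 limit), but yields to (o): (o) is triggered — the prepared meals contain meat. (p) is inapplicable (there is no Tier B Waiver in force), so (o) stands. (c) is therefore removed.
Exception (d) fails — the prepared meals require refrigeration.
Exception (e) is satisfied on its face — a current General Clearance is held; the prepared meals are home-kitchen produced; the registered capacity is 870 units, under the 880 units limit. However, paragraph (r) must be considered: (r) is triggered — a current Provisional Declaration is held. So (e) is unavailable.
No exception applies. The general rule governs.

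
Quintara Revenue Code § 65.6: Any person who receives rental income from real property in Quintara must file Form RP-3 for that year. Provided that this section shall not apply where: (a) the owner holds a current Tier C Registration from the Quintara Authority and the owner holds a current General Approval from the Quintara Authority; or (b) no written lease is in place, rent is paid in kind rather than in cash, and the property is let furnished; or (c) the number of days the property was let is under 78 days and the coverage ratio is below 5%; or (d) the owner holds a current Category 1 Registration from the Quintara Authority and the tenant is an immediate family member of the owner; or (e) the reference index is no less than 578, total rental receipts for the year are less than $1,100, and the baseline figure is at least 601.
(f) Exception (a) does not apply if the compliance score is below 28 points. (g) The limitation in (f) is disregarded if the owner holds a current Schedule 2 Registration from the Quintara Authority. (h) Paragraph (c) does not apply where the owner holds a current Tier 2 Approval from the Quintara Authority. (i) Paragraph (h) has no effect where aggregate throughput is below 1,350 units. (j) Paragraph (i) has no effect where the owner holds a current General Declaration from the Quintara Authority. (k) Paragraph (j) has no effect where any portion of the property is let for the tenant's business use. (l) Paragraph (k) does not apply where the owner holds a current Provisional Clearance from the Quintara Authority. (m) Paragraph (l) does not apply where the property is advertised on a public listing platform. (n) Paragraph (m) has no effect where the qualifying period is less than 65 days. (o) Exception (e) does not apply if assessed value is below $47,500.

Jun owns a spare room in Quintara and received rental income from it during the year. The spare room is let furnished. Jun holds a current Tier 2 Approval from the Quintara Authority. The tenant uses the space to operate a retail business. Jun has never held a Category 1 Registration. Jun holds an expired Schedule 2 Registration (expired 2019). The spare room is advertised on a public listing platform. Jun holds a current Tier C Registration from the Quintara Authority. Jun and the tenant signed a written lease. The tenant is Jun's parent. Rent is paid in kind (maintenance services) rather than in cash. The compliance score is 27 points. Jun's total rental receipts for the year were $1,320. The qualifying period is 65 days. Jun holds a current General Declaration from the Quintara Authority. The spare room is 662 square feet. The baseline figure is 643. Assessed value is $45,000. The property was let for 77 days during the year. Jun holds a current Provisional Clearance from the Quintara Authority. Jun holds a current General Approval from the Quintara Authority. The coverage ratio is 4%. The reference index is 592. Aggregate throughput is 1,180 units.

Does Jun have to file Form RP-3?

No — exception (c) applies; Jun is not required to file Form RP-3.

Exception (a): a current Tier C Registration is held; a current General Approval is held — every condition holds. Turning to paragraphs (f)–(g): (f) is engaged — the compliance score is 27 points, below the 28 points limit. (g) does not operate here (there is no Schedule 2 Registration in force), so (f) stands. (a) is therefore removed.
Exception (b) fails — a written lease is in place.
Exception (c)'s conditions are all satisfied: the number of days the property was let is 77 days, under the 78 days limit; the coverage ratio is 4%, below the 5% limit. Applying paragraphs (h)–(n): (h) would limit (c) — a current Tier 2 Approval is held — but (i) sets (h) aside: (i) operates against (h): aggregate throughput is 1,180 units, below the 1,350 units limit. (j) is triggered (a current General Declaration is held), but is overridden by (k): (k) operates — the space is let for business use. (l) is triggered (a current Provisional Clearance is held), but is itself disapplied by (m): (m) is engaged — the property is publicly advertised. (n) does not operate here (the qualifying period is 65 days, not less than 65 days), so (m) stands. (c) remains available.
Exception (d) fails — no current Category 1 Registration is held.
Exception (e) fails — total rental receipts for the year are $1,320, not less than $1,100.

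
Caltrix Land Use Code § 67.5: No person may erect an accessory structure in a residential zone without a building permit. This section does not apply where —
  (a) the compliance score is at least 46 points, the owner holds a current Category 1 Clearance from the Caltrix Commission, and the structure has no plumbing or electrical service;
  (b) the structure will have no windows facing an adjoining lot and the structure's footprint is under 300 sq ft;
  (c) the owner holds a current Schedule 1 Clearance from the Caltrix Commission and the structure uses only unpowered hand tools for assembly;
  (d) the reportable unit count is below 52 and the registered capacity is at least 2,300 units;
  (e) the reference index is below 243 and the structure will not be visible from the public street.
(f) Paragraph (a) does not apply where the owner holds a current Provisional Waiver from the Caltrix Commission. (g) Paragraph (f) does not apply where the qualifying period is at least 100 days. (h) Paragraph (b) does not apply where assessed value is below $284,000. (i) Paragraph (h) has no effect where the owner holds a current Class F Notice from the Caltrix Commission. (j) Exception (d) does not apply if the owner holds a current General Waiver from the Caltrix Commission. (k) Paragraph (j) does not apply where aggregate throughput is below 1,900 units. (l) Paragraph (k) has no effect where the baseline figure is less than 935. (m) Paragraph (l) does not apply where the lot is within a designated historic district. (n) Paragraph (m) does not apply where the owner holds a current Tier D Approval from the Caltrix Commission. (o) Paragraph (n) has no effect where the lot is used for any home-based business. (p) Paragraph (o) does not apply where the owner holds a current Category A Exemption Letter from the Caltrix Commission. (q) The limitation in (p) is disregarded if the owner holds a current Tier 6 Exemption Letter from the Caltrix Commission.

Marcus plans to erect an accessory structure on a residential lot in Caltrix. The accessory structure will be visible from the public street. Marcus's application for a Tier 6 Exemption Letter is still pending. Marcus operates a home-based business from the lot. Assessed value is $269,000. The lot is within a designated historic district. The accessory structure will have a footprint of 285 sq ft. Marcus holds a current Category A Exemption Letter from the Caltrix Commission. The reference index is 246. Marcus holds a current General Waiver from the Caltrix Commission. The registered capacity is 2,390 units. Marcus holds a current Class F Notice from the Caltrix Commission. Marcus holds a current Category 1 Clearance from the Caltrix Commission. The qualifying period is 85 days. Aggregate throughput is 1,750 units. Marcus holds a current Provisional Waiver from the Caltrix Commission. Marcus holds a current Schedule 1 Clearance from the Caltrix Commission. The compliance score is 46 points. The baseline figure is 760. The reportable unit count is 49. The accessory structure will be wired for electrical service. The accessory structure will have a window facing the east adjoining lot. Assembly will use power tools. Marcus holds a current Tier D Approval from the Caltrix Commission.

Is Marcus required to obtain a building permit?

Exception (a) does not apply: electrical service is planned.
Exception (b) fails — a window faces an adjoining lot.
Exception (c) does not apply: assembly uses power tools.
Exception (d)'s conditions are all satisfied: the reportable unit count is 49, below the 52 limit; the registered capacity is 2,390 units, meeting the 2,300 units threshold. Turning to paragraphs (j)–(q): (j) applies — a current General Waiver is held. (k) applies (aggregate throughput is 1,750 units, below the 1,900 units limit), but is set aside by (l): (l) operates against (k): the baseline figure is 760, less than the 935 limit. (m) would limit (l) — the lot is in a historic district — but (n) sets (m) aside: (n) operates against (m): a current Tier D Approval is held. (o) is triggered (a home-based business operates on the lot), but is set aside by (p): (p) operates against (o): a current Category A Exemption Letter is held. (q) is not triggered (the Tier 6 Exemption Letter is not current), so (p) stands. (d) is therefore removed.
Exception (e) requires that the reference index is below 243; but the reference index is 246, not below 243, so (e) is unavailable.
None of the exceptions is available; § 67.5 applies in full.

Yes — Marcus must obtain a building permit.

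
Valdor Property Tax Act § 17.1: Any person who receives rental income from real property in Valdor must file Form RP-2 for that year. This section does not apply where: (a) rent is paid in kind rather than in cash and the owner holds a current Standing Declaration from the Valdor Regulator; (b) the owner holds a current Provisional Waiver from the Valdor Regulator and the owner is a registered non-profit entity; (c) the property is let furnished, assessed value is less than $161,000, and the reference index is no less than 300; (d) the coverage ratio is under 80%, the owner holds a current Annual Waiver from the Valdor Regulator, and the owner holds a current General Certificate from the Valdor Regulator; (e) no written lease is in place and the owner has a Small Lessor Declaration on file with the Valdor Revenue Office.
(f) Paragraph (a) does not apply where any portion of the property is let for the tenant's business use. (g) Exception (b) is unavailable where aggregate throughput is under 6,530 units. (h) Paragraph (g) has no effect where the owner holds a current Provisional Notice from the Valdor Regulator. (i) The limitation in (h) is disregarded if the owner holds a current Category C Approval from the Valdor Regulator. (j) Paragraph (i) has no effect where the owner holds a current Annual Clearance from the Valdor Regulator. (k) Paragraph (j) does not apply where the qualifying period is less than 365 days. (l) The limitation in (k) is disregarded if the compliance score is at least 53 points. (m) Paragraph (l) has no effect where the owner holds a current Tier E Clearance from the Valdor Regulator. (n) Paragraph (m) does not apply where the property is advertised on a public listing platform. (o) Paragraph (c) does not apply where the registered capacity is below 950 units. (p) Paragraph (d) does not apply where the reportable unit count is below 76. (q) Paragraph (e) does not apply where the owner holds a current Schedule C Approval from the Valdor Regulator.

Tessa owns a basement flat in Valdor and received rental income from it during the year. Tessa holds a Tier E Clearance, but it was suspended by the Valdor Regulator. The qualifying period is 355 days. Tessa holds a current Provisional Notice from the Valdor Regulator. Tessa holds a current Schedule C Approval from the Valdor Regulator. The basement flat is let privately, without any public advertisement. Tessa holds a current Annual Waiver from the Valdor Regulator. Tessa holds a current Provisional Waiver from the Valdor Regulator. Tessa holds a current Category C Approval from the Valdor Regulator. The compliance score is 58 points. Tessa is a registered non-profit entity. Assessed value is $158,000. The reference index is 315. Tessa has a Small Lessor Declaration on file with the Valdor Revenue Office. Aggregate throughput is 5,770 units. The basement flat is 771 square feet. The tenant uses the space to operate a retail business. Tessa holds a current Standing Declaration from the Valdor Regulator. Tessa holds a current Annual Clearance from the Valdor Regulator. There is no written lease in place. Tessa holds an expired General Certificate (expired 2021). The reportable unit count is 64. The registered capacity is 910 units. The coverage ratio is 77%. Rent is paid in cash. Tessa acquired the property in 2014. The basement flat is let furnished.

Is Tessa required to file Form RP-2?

No — exception (b) applies; Tessa is not required to file Form RP-2.

Exception (a) requires that rent is paid in kind rather than in cash; but rent is paid in cash, so (a) is unavailable.
Exception (b): a current Provisional Waiver is held; Tessa is a registered non-profit — every condition holds. Considering the limiting provisions: (g) is triggered (aggregate throughput is 5,770 units, under the 6,530 units limit), but is itself disapplied by (h): (h) is engaged — a current Provisional Notice is held. (i) would limit (h) — a current Category C Approval is held — but (j) sets (i) aside: (j) operates — a current Annual Clearance is held. (k) applies (the qualifying period is 355 days, less than the 365 days limit), but is overridden by (l): (l) operates against (k): the compliance score is 58 points, meeting the 53 points threshold. (m), which would lift (l), is inapplicable — the Tier E Clearance is not current. (b) remains available.
Exception (c): the property is let furnished; assessed value is $158,000, less than the $161,000 limit; the reference index is 315, meeting the 300 threshold — every condition holds. However, paragraph (o) must be considered: (o) operates against (c): the registered capacity is 910 units, below the 950 units limit. (c) is therefore removed.
Exception (d) does not apply: there is no General Certificate in force.
Exception (e): there is no written lease; a Small Lessor Declaration is on file — every condition holds. But applying paragraph (q): (q) operates against (e): a current Schedule C Approval is held. So (e) is unavailable.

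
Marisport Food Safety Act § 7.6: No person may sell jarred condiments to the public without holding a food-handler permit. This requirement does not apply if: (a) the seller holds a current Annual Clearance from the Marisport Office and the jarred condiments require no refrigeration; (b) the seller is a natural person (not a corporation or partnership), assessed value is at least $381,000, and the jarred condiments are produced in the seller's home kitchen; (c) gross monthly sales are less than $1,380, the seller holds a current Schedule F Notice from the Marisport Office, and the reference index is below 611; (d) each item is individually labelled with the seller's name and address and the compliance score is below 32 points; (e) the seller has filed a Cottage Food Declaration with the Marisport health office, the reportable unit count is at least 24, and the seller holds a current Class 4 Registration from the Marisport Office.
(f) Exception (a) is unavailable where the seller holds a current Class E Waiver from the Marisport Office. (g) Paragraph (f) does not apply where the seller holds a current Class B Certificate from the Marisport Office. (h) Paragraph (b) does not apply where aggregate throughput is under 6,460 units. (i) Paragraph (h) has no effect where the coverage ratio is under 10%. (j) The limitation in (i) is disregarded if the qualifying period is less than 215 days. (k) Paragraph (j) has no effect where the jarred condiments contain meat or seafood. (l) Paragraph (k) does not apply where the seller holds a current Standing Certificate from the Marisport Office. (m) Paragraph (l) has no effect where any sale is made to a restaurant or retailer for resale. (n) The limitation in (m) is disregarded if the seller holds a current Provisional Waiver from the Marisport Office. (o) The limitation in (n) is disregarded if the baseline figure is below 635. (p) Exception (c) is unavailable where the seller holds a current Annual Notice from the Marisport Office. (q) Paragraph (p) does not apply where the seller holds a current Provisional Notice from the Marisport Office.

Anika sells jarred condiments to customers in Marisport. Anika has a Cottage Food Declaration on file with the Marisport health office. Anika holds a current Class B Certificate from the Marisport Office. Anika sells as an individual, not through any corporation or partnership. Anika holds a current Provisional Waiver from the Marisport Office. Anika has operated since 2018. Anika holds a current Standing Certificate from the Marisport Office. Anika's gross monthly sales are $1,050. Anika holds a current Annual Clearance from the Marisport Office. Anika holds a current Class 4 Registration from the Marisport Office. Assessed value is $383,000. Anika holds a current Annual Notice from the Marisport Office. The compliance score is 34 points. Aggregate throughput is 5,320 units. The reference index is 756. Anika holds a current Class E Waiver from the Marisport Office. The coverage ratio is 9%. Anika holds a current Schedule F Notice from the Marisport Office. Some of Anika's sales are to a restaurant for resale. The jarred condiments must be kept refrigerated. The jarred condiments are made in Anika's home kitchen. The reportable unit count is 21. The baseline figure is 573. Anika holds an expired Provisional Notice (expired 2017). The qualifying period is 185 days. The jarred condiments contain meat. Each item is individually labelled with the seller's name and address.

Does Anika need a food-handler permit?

No — exception (b) applies; Anika is not required to hold a food-handler permit.

Exception (a) fails — the jarred condiments require refrigeration.
All of (b)'s requirements are met (the seller is a natural person; assessed value is $383,000, meeting the $381,000 threshold; the jarred condiments are home-kitchen produced). Applying paragraphs (h)–(o): (h) would limit (b) — aggregate throughput is 5,320 units, under the 6,460 units limit — but (i) sets (h) aside: (i) applies — the coverage ratio is 9%, under the 10% limit. (j) would limit (i) — the qualifying period is 185 days, less than the 215 days limit — but (k) sets (j) aside: (k) operates against (j): the jarred condiments contain meat. (l) applies (a current Standing Certificate is held), but is overridden by (m): (m) operates against (l): some sales are to a restaurant for resale. (n) would limit (m) — a current Provisional Waiver is held — but (o) sets (n) aside: (o) operates against (n): the baseline figure is 573, below the 635 limit. So (b) applies.
Exception (c) fails — the reference index is 756, not below 611.
Exception (d) requires that the compliance score is below 32 points; but the compliance score is 34 points, not below 32 points, so (d) is unavailable.
Exception (e) requires that the reportable unit count is at least 24; but the reportable unit count is 21, short of 24, so (e) is unavailable.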